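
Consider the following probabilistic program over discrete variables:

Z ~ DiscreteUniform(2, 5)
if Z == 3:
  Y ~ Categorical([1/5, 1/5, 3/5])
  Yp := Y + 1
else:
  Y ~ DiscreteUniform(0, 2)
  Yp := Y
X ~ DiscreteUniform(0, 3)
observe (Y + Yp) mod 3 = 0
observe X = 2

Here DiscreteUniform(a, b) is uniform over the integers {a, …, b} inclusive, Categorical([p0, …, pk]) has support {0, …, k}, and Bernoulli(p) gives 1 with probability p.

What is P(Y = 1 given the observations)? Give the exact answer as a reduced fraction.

Enumerate traces; 4 have nonzero weight after conditioning:
  (Z=2, Y=0, X=2) weight 1/48
  (Z=3, Y=1, X=2) weight 1/80
  (Z=4, Y=0, X=2) weight 1/48
  (Z=5, Y=0, X=2) weight 1/48
Group by Y:
  weight(Y=0) = 1/16
  weight(Y=1) = 1/80
Total weight = 1/16 + 1/80 = 3/40
P(Y=0 | obs) = 1/16 / 3/40 = 5/6
P(Y=1 | obs) = 1/80 / 3/40 = 1/6

P(Y = 1 | obs) = 1/6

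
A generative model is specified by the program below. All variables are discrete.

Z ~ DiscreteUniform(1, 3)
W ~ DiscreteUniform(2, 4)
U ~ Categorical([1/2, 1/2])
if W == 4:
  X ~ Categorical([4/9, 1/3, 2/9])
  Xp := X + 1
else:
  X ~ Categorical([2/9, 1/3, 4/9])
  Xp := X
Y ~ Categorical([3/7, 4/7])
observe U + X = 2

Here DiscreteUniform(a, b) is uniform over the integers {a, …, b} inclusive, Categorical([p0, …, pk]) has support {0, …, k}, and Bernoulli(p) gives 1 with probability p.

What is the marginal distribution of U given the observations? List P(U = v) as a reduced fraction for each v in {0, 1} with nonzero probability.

Enumerate traces; 36 have nonzero weight after conditioning:
  (Z=1, W=2, U=0, X=2, Y=0) weight 2/189
  (Z=1, W=2, U=0, X=2, Y=1) weight 8/567
  (Z=1, W=2, U=1, X=1, Y=0) weight 1/126
  (Z=1, W=2, U=1, X=1, Y=1) weight 2/189
  (Z=1, W=3, U=0, X=2, Y=0) weight 2/189
  (Z=1, W=3, U=0, X=2, Y=1) weight 8/567
  (Z=1, W=3, U=1, X=1, Y=0) weight 1/126
  (Z=1, W=3, U=1, X=1, Y=1) weight 2/189
  … 28 more
Group by U:
  weight(U=0) = 5/27
  weight(U=1) = 1/6
Total weight = 5/27 + 1/6 = 19/54
P(U=0 | obs) = 5/27 / 19/54 = 10/19
P(U=1 | obs) = 1/6 / 19/54 = 9/19

P(U=0) = 10/19, P(U=1) = 9/19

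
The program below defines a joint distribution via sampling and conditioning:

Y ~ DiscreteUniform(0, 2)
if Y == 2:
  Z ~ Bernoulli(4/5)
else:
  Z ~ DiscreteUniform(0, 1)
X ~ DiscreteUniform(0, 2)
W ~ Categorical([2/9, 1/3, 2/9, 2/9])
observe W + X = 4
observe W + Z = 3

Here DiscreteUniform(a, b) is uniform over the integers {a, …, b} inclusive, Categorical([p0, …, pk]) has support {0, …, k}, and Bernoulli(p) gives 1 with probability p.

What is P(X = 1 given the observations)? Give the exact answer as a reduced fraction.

Enumerate traces; 6 have nonzero weight after conditioning:
  (Y=0, Z=0, X=1, W=3) weight 1/81
  (Y=0, Z=1, X=2, W=2) weight 1/81
  (Y=1, Z=0, X=1, W=3) weight 1/81
  (Y=1, Z=1, X=2, W=2) weight 1/81
  (Y=2, Z=0, X=1, W=3) weight 2/405
  (Y=2, Z=1, X=2, W=2) weight 8/405
Group by X:
  weight(X=1) = 4/135
  weight(X=2) = 2/45
Total weight = 4/135 + 2/45 = 2/27
P(X=1 | obs) = 4/135 / 2/27 = 2/5
P(X=2 | obs) = 2/45 / 2/27 = 3/5

P(X = 1 | obs) = 2/5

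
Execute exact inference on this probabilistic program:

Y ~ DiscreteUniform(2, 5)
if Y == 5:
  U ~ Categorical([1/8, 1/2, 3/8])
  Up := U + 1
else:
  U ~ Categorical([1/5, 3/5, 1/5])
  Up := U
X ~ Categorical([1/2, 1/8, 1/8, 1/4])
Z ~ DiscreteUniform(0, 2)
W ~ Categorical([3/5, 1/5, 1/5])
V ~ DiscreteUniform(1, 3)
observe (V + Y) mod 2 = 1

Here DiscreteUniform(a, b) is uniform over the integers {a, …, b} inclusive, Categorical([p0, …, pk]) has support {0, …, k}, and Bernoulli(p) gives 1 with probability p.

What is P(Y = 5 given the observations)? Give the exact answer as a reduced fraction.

Enumerate traces; 648 have nonzero weight after conditioning:
  (Y=2, U=0, X=0, Z=0, W=0, V=1) weight 1/600
  (Y=2, U=0, X=0, Z=0, W=0, V=3) weight 1/600
  (Y=2, U=0, X=0, Z=0, W=1, V=1) weight 1/1800
  (Y=2, U=0, X=0, Z=0, W=1, V=3) weight 1/1800
  (Y=2, U=0, X=0, Z=0, W=2, V=1) weight 1/1800
  (Y=2, U=0, X=0, Z=0, W=2, V=3) weight 1/1800
  (Y=2, U=0, X=0, Z=1, W=0, V=1) weight 1/600
  (Y=2, U=0, X=0, Z=1, W=0, V=3) weight 1/600
  (Y=3, U=0, X=0, Z=0, W=0, V=2) weight 1/600
  (Y=4, U=0, X=0, Z=0, W=0, V=1) weight 1/600
  … 638 more
Group by Y:
  weight(Y=2) = 1/6
  weight(Y=3) = 1/12
  weight(Y=4) = 1/6
  weight(Y=5) = 1/12
Total weight = 1/6 + 1/12 + 1/6 + 1/12 = 1/2
P(Y=2 | obs) = 1/6 / 1/2 = 1/3
P(Y=3 | obs) = 1/12 / 1/2 = 1/6
P(Y=4 | obs) = 1/6 / 1/2 = 1/3
P(Y=5 | obs) = 1/12 / 1/2 = 1/6

P(Y = 5 | obs) = 1/6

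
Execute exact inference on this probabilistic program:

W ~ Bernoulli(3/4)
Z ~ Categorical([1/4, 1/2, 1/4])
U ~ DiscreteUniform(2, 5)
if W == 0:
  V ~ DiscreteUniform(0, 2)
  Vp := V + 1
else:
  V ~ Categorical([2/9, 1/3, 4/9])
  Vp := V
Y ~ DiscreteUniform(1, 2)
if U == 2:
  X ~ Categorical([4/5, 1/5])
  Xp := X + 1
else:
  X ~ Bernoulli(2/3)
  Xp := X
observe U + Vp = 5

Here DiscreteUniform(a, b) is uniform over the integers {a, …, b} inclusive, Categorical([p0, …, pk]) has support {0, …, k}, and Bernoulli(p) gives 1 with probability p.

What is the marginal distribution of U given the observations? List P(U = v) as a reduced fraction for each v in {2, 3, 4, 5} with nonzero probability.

Enumerate traces; 72 have nonzero weight after conditioning:
  (W=0, Z=0, U=2, V=2, Y=1, X=0) weight 1/480
  (W=0, Z=0, U=2, V=2, Y=1, X=1) weight 1/1920
  (W=0, Z=0, U=2, V=2, Y=2, X=0) weight 1/480
  (W=0, Z=0, U=2, V=2, Y=2, X=1) weight 1/1920
  (W=0, Z=0, U=3, V=1, Y=1, X=0) weight 1/1152
  (W=0, Z=0, U=3, V=1, Y=1, X=1) weight 1/576
  (W=0, Z=0, U=3, V=1, Y=2, X=0) weight 1/1152
  (W=0, Z=0, U=3, V=1, Y=2, X=1) weight 1/576
  (W=0, Z=0, U=4, V=0, Y=1, X=0) weight 1/1152
  (W=1, Z=0, U=5, V=0, Y=1, X=0) weight 1/576
  … 62 more
Group by U:
  weight(U=2) = 1/48
  weight(U=3) = 5/48
  weight(U=4) = 1/12
  weight(U=5) = 1/24
Total weight = 1/48 + 5/48 + 1/12 + 1/24 = 1/4
P(U=2 | obs) = 1/48 / 1/4 = 1/12
P(U=3 | obs) = 5/48 / 1/4 = 5/12
P(U=4 | obs) = 1/12 / 1/4 = 1/3
P(U=5 | obs) = 1/24 / 1/4 = 1/6

P(U=2) = 1/12, P(U=3) = 5/12, P(U=4) = 1/3, P(U=5) = 1/6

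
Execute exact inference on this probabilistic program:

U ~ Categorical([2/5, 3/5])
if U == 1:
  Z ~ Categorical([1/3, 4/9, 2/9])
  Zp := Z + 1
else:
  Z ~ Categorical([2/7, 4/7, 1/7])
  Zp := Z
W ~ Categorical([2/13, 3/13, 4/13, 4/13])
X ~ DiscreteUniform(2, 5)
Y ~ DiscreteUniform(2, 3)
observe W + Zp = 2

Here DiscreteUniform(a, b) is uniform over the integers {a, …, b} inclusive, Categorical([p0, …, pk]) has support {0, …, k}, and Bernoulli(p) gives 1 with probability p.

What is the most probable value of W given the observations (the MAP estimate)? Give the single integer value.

Enumerate traces; 40 have nonzero weight after conditioning:
  (U=0, Z=0, W=2, X=2, Y=2) weight 2/455
  (U=0, Z=0, W=2, X=2, Y=3) weight 2/455
  (U=0, Z=0, W=2, X=3, Y=2) weight 2/455
  (U=0, Z=0, W=2, X=3, Y=3) weight 2/455
  (U=0, Z=0, W=2, X=4, Y=2) weight 2/455
  (U=0, Z=0, W=2, X=4, Y=3) weight 2/455
  (U=0, Z=0, W=2, X=5, Y=2) weight 2/455
  (U=0, Z=0, W=2, X=5, Y=3) weight 2/455
  (U=0, Z=1, W=1, X=2, Y=2) weight 3/455
  (U=0, Z=2, W=0, X=2, Y=2) weight 1/910
  … 30 more
Group by W:
  weight(W=0) = 68/1365
  weight(W=1) = 9/91
  weight(W=2) = 16/455
Total weight = 68/1365 + 9/91 + 16/455 = 251/1365
P(W=0 | obs) = 68/1365 / 251/1365 = 68/251
P(W=1 | obs) = 9/91 / 251/1365 = 135/251
P(W=2 | obs) = 16/455 / 251/1365 = 48/251
argmax = 1

argmax_v P(W = v | obs) = 1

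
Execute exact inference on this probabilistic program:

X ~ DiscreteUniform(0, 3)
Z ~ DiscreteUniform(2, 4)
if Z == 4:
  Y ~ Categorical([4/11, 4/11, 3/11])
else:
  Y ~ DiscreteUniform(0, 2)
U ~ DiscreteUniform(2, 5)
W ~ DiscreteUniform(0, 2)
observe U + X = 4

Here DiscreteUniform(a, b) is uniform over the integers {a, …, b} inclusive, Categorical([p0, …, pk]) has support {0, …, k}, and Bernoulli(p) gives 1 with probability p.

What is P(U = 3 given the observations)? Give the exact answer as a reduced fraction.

P(U = 3 | obs) = 1/3

Enumerate traces; 81 have nonzero weight after conditioning:
  (X=0, Z=2, Y=0, U=4, W=0) weight 1/432
  (X=0, Z=2, Y=0, U=4, W=1) weight 1/432
  (X=0, Z=2, Y=0, U=4, W=2) weight 1/432
  (X=0, Z=2, Y=1, U=4, W=0) weight 1/432
  (X=0, Z=2, Y=1, U=4, W=1) weight 1/432
  (X=0, Z=2, Y=1, U=4, W=2) weight 1/432
  (X=0, Z=2, Y=2, U=4, W=0) weight 1/432
  (X=0, Z=2, Y=2, U=4, W=1) weight 1/432
  (X=1, Z=2, Y=0, U=3, W=0) weight 1/432
  (X=2, Z=2, Y=0, U=2, W=0) weight 1/432
  … 71 more
Group by U:
  weight(U=2) = 1/16
  weight(U=3) = 1/16
  weight(U=4) = 1/16
Total weight = 1/16 + 1/16 + 1/16 = 3/16
P(U=2 | obs) = 1/16 / 3/16 = 1/3
P(U=3 | obs) = 1/16 / 3/16 = 1/3
P(U=4 | obs) = 1/16 / 3/16 = 1/3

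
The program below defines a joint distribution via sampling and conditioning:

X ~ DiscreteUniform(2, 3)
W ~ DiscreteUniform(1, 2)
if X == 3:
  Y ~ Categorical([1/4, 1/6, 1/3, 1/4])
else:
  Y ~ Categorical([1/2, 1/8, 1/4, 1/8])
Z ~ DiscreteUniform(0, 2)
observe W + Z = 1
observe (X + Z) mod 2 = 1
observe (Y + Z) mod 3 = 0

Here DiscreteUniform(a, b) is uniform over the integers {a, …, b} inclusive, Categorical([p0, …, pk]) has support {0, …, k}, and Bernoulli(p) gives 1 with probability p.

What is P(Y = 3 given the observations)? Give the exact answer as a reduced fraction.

P(Y = 3 | obs) = 1/2

Enumerate traces; 2 have nonzero weight after conditioning:
  (X=3, W=1, Y=0, Z=0) weight 1/48
  (X=3, W=1, Y=3, Z=0) weight 1/48
Group by Y:
  weight(Y=0) = 1/48
  weight(Y=3) = 1/48
Total weight = 1/48 + 1/48 = 1/24
P(Y=0 | obs) = 1/48 / 1/24 = 1/2
P(Y=3 | obs) = 1/48 / 1/24 = 1/2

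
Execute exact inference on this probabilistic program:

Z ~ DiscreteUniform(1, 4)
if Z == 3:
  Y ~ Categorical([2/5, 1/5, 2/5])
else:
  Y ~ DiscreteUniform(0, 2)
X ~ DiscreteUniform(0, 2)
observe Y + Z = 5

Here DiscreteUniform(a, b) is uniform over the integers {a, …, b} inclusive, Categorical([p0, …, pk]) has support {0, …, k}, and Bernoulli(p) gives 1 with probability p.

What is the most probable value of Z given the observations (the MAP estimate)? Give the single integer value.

argmax_v P(Z = v | obs) = 3

Enumerate traces; 6 have nonzero weight after conditioning:
  (Z=3, Y=2, X=0) weight 1/30
  (Z=3, Y=2, X=1) weight 1/30
  (Z=3, Y=2, X=2) weight 1/30
  (Z=4, Y=1, X=0) weight 1/36
  (Z=4, Y=1, X=1) weight 1/36
  (Z=4, Y=1, X=2) weight 1/36
Group by Z:
  weight(Z=3) = 1/10
  weight(Z=4) = 1/12
Total weight = 1/10 + 1/12 = 11/60
P(Z=3 | obs) = 1/10 / 11/60 = 6/11
P(Z=4 | obs) = 1/12 / 11/60 = 5/11
argmax = 3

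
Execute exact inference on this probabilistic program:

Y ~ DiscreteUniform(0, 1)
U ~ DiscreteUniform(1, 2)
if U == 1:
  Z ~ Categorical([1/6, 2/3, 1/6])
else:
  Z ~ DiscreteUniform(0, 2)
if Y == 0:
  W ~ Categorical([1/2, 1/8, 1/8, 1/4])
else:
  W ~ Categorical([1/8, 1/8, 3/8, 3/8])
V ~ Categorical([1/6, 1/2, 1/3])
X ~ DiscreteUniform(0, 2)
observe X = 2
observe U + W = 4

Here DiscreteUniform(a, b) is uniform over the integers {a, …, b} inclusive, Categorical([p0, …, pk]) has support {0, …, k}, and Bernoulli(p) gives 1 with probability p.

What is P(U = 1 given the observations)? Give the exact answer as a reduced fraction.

P(U = 1 | obs) = 5/9

Enumerate traces; 36 have nonzero weight after conditioning:
  (Y=0, U=1, Z=0, W=3, V=0, X=2) weight 1/1728
  (Y=0, U=1, Z=0, W=3, V=1, X=2) weight 1/576
  (Y=0, U=1, Z=0, W=3, V=2, X=2) weight 1/864
  (Y=0, U=1, Z=1, W=3, V=0, X=2) weight 1/432
  (Y=0, U=1, Z=1, W=3, V=1, X=2) weight 1/144
  (Y=0, U=1, Z=1, W=3, V=2, X=2) weight 1/216
  (Y=0, U=1, Z=2, W=3, V=0, X=2) weight 1/1728
  (Y=0, U=1, Z=2, W=3, V=1, X=2) weight 1/576
  (Y=0, U=2, Z=0, W=2, V=0, X=2) weight 1/1728
  … 27 more
Group by U:
  weight(U=1) = 5/96
  weight(U=2) = 1/24
Total weight = 5/96 + 1/24 = 3/32
P(U=1 | obs) = 5/96 / 3/32 = 5/9
P(U=2 | obs) = 1/24 / 3/32 = 4/9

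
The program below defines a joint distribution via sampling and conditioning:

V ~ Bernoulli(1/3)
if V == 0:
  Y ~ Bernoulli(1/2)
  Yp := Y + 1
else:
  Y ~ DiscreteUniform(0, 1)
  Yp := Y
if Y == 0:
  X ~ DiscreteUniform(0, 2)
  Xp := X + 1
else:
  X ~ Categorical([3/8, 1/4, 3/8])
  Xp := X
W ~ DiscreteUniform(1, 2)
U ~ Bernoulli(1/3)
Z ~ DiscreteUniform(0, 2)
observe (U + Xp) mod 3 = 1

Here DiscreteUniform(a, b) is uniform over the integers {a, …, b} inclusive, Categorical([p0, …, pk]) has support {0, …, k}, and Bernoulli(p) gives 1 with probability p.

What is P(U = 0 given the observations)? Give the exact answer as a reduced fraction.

Enumerate traces; 48 have nonzero weight after conditioning:
  (V=0, Y=0, X=0, W=1, U=0, Z=0) weight 1/81
  (V=0, Y=0, X=0, W=1, U=0, Z=1) weight 1/81
  (V=0, Y=0, X=0, W=1, U=0, Z=2) weight 1/81
  (V=0, Y=0, X=0, W=2, U=0, Z=0) weight 1/81
  (V=0, Y=0, X=0, W=2, U=0, Z=1) weight 1/81
  (V=0, Y=0, X=0, W=2, U=0, Z=2) weight 1/81
  (V=0, Y=0, X=2, W=1, U=1, Z=0) weight 1/162
  (V=0, Y=0, X=2, W=1, U=1, Z=1) weight 1/162
  … 40 more
Group by U:
  weight(U=0) = 7/36
  weight(U=1) = 17/144
Total weight = 7/36 + 17/144 = 5/16
P(U=0 | obs) = 7/36 / 5/16 = 28/45
P(U=1 | obs) = 17/144 / 5/16 = 17/45

P(U = 0 | obs) = 28/45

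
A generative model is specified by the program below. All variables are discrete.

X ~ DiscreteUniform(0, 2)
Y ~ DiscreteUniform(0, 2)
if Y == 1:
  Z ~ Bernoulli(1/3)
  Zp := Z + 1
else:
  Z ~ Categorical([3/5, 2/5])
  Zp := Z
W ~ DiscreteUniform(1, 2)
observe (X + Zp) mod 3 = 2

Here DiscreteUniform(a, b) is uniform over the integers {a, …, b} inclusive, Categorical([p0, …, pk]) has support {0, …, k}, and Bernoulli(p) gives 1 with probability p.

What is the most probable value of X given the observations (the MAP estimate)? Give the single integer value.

argmax_v P(X = v | obs) = 1

Enumerate traces; 12 have nonzero weight after conditioning:
  (X=0, Y=1, Z=1, W=1) weight 1/54
  (X=0, Y=1, Z=1, W=2) weight 1/54
  (X=1, Y=0, Z=1, W=1) weight 1/45
  (X=1, Y=0, Z=1, W=2) weight 1/45
  (X=1, Y=1, Z=0, W=1) weight 1/27
  (X=1, Y=1, Z=0, W=2) weight 1/27
  (X=1, Y=2, Z=1, W=1) weight 1/45
  (X=1, Y=2, Z=1, W=2) weight 1/45
  (X=2, Y=0, Z=0, W=1) weight 1/30
  … 3 more
Group by X:
  weight(X=0) = 1/27
  weight(X=1) = 22/135
  weight(X=2) = 2/15
Total weight = 1/27 + 22/135 + 2/15 = 1/3
P(X=0 | obs) = 1/27 / 1/3 = 1/9
P(X=1 | obs) = 22/135 / 1/3 = 22/45
P(X=2 | obs) = 2/15 / 1/3 = 2/5
argmax = 1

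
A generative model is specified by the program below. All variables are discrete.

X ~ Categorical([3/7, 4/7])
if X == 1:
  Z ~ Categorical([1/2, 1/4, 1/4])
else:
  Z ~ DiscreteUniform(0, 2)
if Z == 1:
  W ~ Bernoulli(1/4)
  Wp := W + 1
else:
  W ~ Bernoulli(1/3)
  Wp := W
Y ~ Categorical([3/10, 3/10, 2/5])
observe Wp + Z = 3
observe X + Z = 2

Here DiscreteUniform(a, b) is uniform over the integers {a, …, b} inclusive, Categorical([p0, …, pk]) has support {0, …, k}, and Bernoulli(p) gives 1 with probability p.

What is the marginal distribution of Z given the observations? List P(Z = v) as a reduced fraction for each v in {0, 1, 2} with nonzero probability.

P(Z=1) = 3/7, P(Z=2) = 4/7

Enumerate traces; 6 have nonzero weight after conditioning:
  (X=0, Z=2, W=1, Y=0) weight 1/70
  (X=0, Z=2, W=1, Y=1) weight 1/70
  (X=0, Z=2, W=1, Y=2) weight 2/105
  (X=1, Z=1, W=1, Y=0) weight 3/280
  (X=1, Z=1, W=1, Y=1) weight 3/280
  (X=1, Z=1, W=1, Y=2) weight 1/70
Group by Z:
  weight(Z=1) = 1/28
  weight(Z=2) = 1/21
Total weight = 1/28 + 1/21 = 1/12
P(Z=1 | obs) = 1/28 / 1/12 = 3/7
P(Z=2 | obs) = 1/21 / 1/12 = 4/7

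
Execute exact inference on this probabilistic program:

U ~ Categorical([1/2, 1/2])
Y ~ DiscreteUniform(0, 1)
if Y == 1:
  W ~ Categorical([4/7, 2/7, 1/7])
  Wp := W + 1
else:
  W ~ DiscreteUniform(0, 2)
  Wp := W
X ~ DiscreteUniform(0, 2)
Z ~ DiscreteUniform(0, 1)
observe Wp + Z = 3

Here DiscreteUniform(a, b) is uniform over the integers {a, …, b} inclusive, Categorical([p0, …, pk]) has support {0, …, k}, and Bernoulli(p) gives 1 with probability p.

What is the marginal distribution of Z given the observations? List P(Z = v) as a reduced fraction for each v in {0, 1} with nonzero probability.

P(Z=0) = 3/16, P(Z=1) = 13/16

Enumerate traces; 18 have nonzero weight after conditioning:
  (U=0, Y=0, W=2, X=0, Z=1) weight 1/72
  (U=0, Y=0, W=2, X=1, Z=1) weight 1/72
  (U=0, Y=0, W=2, X=2, Z=1) weight 1/72
  (U=0, Y=1, W=1, X=0, Z=1) weight 1/84
  (U=0, Y=1, W=1, X=1, Z=1) weight 1/84
  (U=0, Y=1, W=1, X=2, Z=1) weight 1/84
  (U=0, Y=1, W=2, X=0, Z=0) weight 1/168
  (U=0, Y=1, W=2, X=1, Z=0) weight 1/168
  … 10 more
Group by Z:
  weight(Z=0) = 1/28
  weight(Z=1) = 13/84
Total weight = 1/28 + 13/84 = 4/21
P(Z=0 | obs) = 1/28 / 4/21 = 3/16
P(Z=1 | obs) = 13/84 / 4/21 = 13/16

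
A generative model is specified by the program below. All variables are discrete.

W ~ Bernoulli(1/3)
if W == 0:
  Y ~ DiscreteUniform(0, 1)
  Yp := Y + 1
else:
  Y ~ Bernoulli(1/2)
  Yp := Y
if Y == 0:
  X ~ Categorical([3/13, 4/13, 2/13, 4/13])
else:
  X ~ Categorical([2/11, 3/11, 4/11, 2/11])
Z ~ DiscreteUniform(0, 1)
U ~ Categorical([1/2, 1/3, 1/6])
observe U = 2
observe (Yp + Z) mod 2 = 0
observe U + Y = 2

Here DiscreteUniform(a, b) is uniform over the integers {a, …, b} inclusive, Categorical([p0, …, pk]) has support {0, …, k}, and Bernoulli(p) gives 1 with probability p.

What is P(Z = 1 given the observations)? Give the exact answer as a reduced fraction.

Enumerate traces; 8 have nonzero weight after conditioning:
  (W=0, Y=0, X=0, Z=1, U=2) weight 1/156
  (W=0, Y=0, X=1, Z=1, U=2) weight 1/117
  (W=0, Y=0, X=2, Z=1, U=2) weight 1/234
  (W=0, Y=0, X=3, Z=1, U=2) weight 1/117
  (W=1, Y=0, X=0, Z=0, U=2) weight 1/312
  (W=1, Y=0, X=1, Z=0, U=2) weight 1/234
  (W=1, Y=0, X=2, Z=0, U=2) weight 1/468
  (W=1, Y=0, X=3, Z=0, U=2) weight 1/234
Group by Z:
  weight(Z=0) = 1/72
  weight(Z=1) = 1/36
Total weight = 1/72 + 1/36 = 1/24
P(Z=0 | obs) = 1/72 / 1/24 = 1/3
P(Z=1 | obs) = 1/36 / 1/24 = 2/3

P(Z = 1 | obs) = 2/3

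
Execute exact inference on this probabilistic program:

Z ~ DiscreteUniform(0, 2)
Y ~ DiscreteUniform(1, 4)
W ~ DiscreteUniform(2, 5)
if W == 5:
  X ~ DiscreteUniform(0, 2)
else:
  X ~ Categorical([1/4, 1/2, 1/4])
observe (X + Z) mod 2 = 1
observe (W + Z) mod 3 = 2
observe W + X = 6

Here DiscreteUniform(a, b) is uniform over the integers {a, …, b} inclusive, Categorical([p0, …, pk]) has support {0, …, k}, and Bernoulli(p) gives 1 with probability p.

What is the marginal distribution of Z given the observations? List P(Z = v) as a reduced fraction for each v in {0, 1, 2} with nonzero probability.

P(Z=0) = 4/7, P(Z=1) = 3/7

Enumerate traces; 8 have nonzero weight after conditioning:
  (Z=0, Y=1, W=5, X=1) weight 1/144
  (Z=0, Y=2, W=5, X=1) weight 1/144
  (Z=0, Y=3, W=5, X=1) weight 1/144
  (Z=0, Y=4, W=5, X=1) weight 1/144
  (Z=1, Y=1, W=4, X=2) weight 1/192
  (Z=1, Y=2, W=4, X=2) weight 1/192
  (Z=1, Y=3, W=4, X=2) weight 1/192
  (Z=1, Y=4, W=4, X=2) weight 1/192
Group by Z:
  weight(Z=0) = 1/36
  weight(Z=1) = 1/48
Total weight = 1/36 + 1/48 = 7/144
P(Z=0 | obs) = 1/36 / 7/144 = 4/7
P(Z=1 | obs) = 1/48 / 7/144 = 3/7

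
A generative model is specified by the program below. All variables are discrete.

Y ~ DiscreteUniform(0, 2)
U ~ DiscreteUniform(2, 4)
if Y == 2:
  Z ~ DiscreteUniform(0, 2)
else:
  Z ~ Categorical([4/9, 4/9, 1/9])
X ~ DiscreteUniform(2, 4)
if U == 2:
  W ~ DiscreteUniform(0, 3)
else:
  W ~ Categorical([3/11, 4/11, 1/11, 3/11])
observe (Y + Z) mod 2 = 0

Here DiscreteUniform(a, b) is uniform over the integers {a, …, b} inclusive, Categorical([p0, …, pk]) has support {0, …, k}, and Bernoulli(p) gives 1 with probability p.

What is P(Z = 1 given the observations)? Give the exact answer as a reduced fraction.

Enumerate traces; 180 have nonzero weight after conditioning:
  (Y=0, U=2, Z=0, X=2, W=0) weight 1/243
  (Y=0, U=2, Z=0, X=2, W=1) weight 1/243
  (Y=0, U=2, Z=0, X=2, W=2) weight 1/243
  (Y=0, U=2, Z=0, X=2, W=3) weight 1/243
  (Y=0, U=2, Z=0, X=3, W=0) weight 1/243
  (Y=0, U=2, Z=0, X=3, W=1) weight 1/243
  (Y=0, U=2, Z=0, X=3, W=2) weight 1/243
  (Y=0, U=2, Z=0, X=3, W=3) weight 1/243
  (Y=0, U=2, Z=2, X=2, W=0) weight 1/972
  (Y=1, U=2, Z=1, X=2, W=0) weight 1/243
  … 170 more
Group by Z:
  weight(Z=0) = 7/27
  weight(Z=1) = 4/27
  weight(Z=2) = 4/27
Total weight = 7/27 + 4/27 + 4/27 = 5/9
P(Z=0 | obs) = 7/27 / 5/9 = 7/15
P(Z=1 | obs) = 4/27 / 5/9 = 4/15
P(Z=2 | obs) = 4/27 / 5/9 = 4/15

P(Z = 1 | obs) = 4/15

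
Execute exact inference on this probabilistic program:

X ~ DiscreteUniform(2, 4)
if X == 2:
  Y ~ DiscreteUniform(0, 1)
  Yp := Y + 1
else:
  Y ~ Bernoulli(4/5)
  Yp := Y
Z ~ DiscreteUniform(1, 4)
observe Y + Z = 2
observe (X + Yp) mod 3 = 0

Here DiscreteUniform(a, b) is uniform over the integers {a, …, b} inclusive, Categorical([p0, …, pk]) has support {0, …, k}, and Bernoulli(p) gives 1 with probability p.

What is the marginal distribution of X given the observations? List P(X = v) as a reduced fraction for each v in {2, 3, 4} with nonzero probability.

Enumerate traces; 2 have nonzero weight after conditioning:
  (X=2, Y=0, Z=2) weight 1/24
  (X=3, Y=0, Z=2) weight 1/60
Group by X:
  weight(X=2) = 1/24
  weight(X=3) = 1/60
Total weight = 1/24 + 1/60 = 7/120
P(X=2 | obs) = 1/24 / 7/120 = 5/7
P(X=3 | obs) = 1/60 / 7/120 = 2/7

P(X=2) = 5/7, P(X=3) = 2/7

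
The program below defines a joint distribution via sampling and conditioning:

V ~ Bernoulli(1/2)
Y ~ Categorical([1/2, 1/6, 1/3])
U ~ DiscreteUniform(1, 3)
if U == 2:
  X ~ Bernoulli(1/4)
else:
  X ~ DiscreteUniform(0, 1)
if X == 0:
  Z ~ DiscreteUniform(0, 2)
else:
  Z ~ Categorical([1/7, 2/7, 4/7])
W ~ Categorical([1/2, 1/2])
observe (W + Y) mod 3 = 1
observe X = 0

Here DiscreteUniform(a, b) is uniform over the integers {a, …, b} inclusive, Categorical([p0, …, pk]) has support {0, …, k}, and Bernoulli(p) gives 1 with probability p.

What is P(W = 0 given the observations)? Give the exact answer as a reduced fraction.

Enumerate traces; 36 have nonzero weight after conditioning:
  (V=0, Y=0, U=1, X=0, Z=0, W=1) weight 1/144
  (V=0, Y=0, U=1, X=0, Z=1, W=1) weight 1/144
  (V=0, Y=0, U=1, X=0, Z=2, W=1) weight 1/144
  (V=0, Y=0, U=2, X=0, Z=0, W=1) weight 1/96
  (V=0, Y=0, U=2, X=0, Z=1, W=1) weight 1/96
  (V=0, Y=0, U=2, X=0, Z=2, W=1) weight 1/96
  (V=0, Y=0, U=3, X=0, Z=0, W=1) weight 1/144
  (V=0, Y=0, U=3, X=0, Z=1, W=1) weight 1/144
  (V=0, Y=1, U=1, X=0, Z=0, W=0) weight 1/432
  … 27 more
Group by W:
  weight(W=0) = 7/144
  weight(W=1) = 7/48
Total weight = 7/144 + 7/48 = 7/36
P(W=0 | obs) = 7/144 / 7/36 = 1/4
P(W=1 | obs) = 7/48 / 7/36 = 3/4

P(W = 0 | obs) = 1/4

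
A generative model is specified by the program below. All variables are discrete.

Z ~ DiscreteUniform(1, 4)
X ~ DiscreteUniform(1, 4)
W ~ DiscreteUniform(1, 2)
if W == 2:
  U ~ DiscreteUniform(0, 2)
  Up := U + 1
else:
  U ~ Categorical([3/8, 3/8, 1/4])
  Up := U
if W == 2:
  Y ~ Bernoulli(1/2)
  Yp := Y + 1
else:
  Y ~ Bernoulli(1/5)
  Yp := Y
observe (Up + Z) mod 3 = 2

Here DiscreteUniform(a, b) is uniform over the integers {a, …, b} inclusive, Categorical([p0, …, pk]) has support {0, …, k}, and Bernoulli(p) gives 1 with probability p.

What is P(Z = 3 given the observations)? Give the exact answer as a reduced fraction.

P(Z = 3 | obs) = 14/65

Enumerate traces; 64 have nonzero weight after conditioning:
  (Z=1, X=1, W=1, U=1, Y=0) weight 3/320
  (Z=1, X=1, W=1, U=1, Y=1) weight 3/1280
  (Z=1, X=1, W=2, U=0, Y=0) weight 1/192
  (Z=1, X=1, W=2, U=0, Y=1) weight 1/192
  (Z=1, X=2, W=1, U=1, Y=0) weight 3/320
  (Z=1, X=2, W=1, U=1, Y=1) weight 3/1280
  (Z=1, X=2, W=2, U=0, Y=0) weight 1/192
  (Z=1, X=2, W=2, U=0, Y=1) weight 1/192
  (Z=2, X=1, W=1, U=0, Y=0) weight 3/320
  (Z=3, X=1, W=1, U=2, Y=0) weight 1/160
  … 54 more
Group by Z:
  weight(Z=1) = 17/192
  weight(Z=2) = 17/192
  weight(Z=3) = 7/96
  weight(Z=4) = 17/192
Total weight = 17/192 + 17/192 + 7/96 + 17/192 = 65/192
P(Z=1 | obs) = 17/192 / 65/192 = 17/65
P(Z=2 | obs) = 17/192 / 65/192 = 17/65
P(Z=3 | obs) = 7/96 / 65/192 = 14/65
P(Z=4 | obs) = 17/192 / 65/192 = 17/65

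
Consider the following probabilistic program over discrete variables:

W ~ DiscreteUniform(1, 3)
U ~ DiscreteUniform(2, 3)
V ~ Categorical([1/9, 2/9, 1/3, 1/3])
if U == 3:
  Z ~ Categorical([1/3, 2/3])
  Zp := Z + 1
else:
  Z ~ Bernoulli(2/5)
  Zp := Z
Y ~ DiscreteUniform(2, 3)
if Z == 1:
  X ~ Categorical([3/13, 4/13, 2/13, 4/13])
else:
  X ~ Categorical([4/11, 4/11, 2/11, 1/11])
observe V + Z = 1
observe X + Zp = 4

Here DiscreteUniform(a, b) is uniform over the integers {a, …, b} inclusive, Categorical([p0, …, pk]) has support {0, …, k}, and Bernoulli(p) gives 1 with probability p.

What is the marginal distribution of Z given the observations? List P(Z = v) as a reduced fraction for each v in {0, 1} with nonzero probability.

P(Z=0) = 65/307, P(Z=1) = 242/307

Enumerate traces; 18 have nonzero weight after conditioning:
  (W=1, U=2, V=0, Z=1, Y=2, X=3) weight 2/1755
  (W=1, U=2, V=0, Z=1, Y=3, X=3) weight 2/1755
  (W=1, U=3, V=0, Z=1, Y=2, X=2) weight 1/1053
  (W=1, U=3, V=0, Z=1, Y=3, X=2) weight 1/1053
  (W=1, U=3, V=1, Z=0, Y=2, X=3) weight 1/1782
  (W=1, U=3, V=1, Z=0, Y=3, X=3) weight 1/1782
  (W=2, U=2, V=0, Z=1, Y=2, X=3) weight 2/1755
  (W=2, U=2, V=0, Z=1, Y=3, X=3) weight 2/1755
  … 10 more
Group by Z:
  weight(Z=0) = 1/297
  weight(Z=1) = 22/1755
Total weight = 1/297 + 22/1755 = 307/19305
P(Z=0 | obs) = 1/297 / 307/19305 = 65/307
P(Z=1 | obs) = 22/1755 / 307/19305 = 242/307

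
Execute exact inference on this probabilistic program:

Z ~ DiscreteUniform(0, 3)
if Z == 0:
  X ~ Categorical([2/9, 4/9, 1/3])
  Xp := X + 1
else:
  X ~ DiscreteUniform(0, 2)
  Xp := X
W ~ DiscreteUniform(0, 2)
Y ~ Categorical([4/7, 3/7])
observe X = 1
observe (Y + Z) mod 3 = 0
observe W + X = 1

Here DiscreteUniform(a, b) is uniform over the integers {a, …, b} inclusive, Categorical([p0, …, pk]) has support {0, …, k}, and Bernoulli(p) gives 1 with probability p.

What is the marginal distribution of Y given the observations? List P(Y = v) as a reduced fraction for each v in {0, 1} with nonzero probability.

P(Y=0) = 28/37, P(Y=1) = 9/37

Enumerate traces; 3 have nonzero weight after conditioning:
  (Z=0, X=1, W=0, Y=0) weight 4/189
  (Z=2, X=1, W=0, Y=1) weight 1/84
  (Z=3, X=1, W=0, Y=0) weight 1/63
Group by Y:
  weight(Y=0) = 1/27
  weight(Y=1) = 1/84
Total weight = 1/27 + 1/84 = 37/756
P(Y=0 | obs) = 1/27 / 37/756 = 28/37
P(Y=1 | obs) = 1/84 / 37/756 = 9/37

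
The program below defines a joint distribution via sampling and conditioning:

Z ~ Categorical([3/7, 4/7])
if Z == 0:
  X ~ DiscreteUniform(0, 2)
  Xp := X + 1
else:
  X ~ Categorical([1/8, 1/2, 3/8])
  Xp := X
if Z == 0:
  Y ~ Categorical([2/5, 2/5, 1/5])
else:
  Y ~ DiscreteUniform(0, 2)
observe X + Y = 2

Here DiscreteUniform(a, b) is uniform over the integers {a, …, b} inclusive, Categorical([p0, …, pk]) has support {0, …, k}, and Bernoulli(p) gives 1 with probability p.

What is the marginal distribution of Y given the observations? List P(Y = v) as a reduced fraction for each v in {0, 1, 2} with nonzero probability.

P(Y=0) = 27/70, P(Y=1) = 16/35, P(Y=2) = 11/70

Enumerate traces; 6 have nonzero weight after conditioning:
  (Z=0, X=0, Y=2) weight 1/35
  (Z=0, X=1, Y=1) weight 2/35
  (Z=0, X=2, Y=0) weight 2/35
  (Z=1, X=0, Y=2) weight 1/42
  (Z=1, X=1, Y=1) weight 2/21
  (Z=1, X=2, Y=0) weight 1/14
Group by Y:
  weight(Y=0) = 9/70
  weight(Y=1) = 16/105
  weight(Y=2) = 11/210
Total weight = 9/70 + 16/105 + 11/210 = 1/3
P(Y=0 | obs) = 9/70 / 1/3 = 27/70
P(Y=1 | obs) = 16/105 / 1/3 = 16/35
P(Y=2 | obs) = 11/210 / 1/3 = 11/70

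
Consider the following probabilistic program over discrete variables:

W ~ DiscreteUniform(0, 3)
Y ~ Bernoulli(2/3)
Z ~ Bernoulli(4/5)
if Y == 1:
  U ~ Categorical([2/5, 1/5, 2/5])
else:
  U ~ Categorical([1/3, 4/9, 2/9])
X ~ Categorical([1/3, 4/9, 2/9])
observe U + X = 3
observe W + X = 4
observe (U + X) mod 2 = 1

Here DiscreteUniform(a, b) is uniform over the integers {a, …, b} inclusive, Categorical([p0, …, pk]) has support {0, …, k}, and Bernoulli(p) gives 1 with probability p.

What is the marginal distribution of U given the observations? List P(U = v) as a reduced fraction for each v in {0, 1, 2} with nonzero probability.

P(U=1) = 19/65, P(U=2) = 46/65

Enumerate traces; 8 have nonzero weight after conditioning:
  (W=2, Y=0, Z=0, U=1, X=2) weight 2/1215
  (W=2, Y=0, Z=1, U=1, X=2) weight 8/1215
  (W=2, Y=1, Z=0, U=1, X=2) weight 1/675
  (W=2, Y=1, Z=1, U=1, X=2) weight 4/675
  (W=3, Y=0, Z=0, U=2, X=1) weight 2/1215
  (W=3, Y=0, Z=1, U=2, X=1) weight 8/1215
  (W=3, Y=1, Z=0, U=2, X=1) weight 4/675
  (W=3, Y=1, Z=1, U=2, X=1) weight 16/675
Group by U:
  weight(U=1) = 19/1215
  weight(U=2) = 46/1215
Total weight = 19/1215 + 46/1215 = 13/243
P(U=1 | obs) = 19/1215 / 13/243 = 19/65
P(U=2 | obs) = 46/1215 / 13/243 = 46/65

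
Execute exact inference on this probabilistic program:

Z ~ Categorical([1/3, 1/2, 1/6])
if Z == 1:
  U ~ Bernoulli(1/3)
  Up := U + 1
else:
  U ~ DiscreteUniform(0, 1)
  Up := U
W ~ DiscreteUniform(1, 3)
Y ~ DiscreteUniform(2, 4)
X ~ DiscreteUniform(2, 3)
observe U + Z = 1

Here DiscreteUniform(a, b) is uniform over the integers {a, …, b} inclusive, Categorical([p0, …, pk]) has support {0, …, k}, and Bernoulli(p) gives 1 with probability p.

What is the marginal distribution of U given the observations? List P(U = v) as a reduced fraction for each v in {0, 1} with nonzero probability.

P(U=0) = 2/3, P(U=1) = 1/3

Enumerate traces; 36 have nonzero weight after conditioning:
  (Z=0, U=1, W=1, Y=2, X=2) weight 1/108
  (Z=0, U=1, W=1, Y=2, X=3) weight 1/108
  (Z=0, U=1, W=1, Y=3, X=2) weight 1/108
  (Z=0, U=1, W=1, Y=3, X=3) weight 1/108
  (Z=0, U=1, W=1, Y=4, X=2) weight 1/108
  (Z=0, U=1, W=1, Y=4, X=3) weight 1/108
  (Z=0, U=1, W=2, Y=2, X=2) weight 1/108
  (Z=0, U=1, W=2, Y=2, X=3) weight 1/108
  (Z=1, U=0, W=1, Y=2, X=2) weight 1/54
  … 27 more
Group by U:
  weight(U=0) = 1/3
  weight(U=1) = 1/6
Total weight = 1/3 + 1/6 = 1/2
P(U=0 | obs) = 1/3 / 1/2 = 2/3
P(U=1 | obs) = 1/6 / 1/2 = 1/3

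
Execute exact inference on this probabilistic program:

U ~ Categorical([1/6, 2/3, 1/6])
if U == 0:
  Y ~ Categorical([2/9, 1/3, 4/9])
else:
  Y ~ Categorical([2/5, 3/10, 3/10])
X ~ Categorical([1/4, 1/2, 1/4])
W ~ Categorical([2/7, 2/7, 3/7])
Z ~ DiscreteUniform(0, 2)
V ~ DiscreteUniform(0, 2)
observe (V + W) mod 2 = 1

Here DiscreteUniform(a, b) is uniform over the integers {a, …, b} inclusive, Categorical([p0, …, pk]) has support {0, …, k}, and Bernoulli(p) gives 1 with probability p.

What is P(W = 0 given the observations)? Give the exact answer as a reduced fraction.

P(W = 0 | obs) = 2/9

Enumerate traces; 324 have nonzero weight after conditioning:
  (U=0, Y=0, X=0, W=0, Z=0, V=1) weight 1/3402
  (U=0, Y=0, X=0, W=0, Z=1, V=1) weight 1/3402
  (U=0, Y=0, X=0, W=0, Z=2, V=1) weight 1/3402
  (U=0, Y=0, X=0, W=1, Z=0, V=0) weight 1/3402
  (U=0, Y=0, X=0, W=1, Z=0, V=2) weight 1/3402
  (U=0, Y=0, X=0, W=1, Z=1, V=0) weight 1/3402
  (U=0, Y=0, X=0, W=1, Z=1, V=2) weight 1/3402
  (U=0, Y=0, X=0, W=1, Z=2, V=0) weight 1/3402
  (U=0, Y=0, X=0, W=2, Z=0, V=1) weight 1/2268
  … 315 more
Group by W:
  weight(W=0) = 2/21
  weight(W=1) = 4/21
  weight(W=2) = 1/7
Total weight = 2/21 + 4/21 + 1/7 = 3/7
P(W=0 | obs) = 2/21 / 3/7 = 2/9
P(W=1 | obs) = 4/21 / 3/7 = 4/9
P(W=2 | obs) = 1/7 / 3/7 = 1/3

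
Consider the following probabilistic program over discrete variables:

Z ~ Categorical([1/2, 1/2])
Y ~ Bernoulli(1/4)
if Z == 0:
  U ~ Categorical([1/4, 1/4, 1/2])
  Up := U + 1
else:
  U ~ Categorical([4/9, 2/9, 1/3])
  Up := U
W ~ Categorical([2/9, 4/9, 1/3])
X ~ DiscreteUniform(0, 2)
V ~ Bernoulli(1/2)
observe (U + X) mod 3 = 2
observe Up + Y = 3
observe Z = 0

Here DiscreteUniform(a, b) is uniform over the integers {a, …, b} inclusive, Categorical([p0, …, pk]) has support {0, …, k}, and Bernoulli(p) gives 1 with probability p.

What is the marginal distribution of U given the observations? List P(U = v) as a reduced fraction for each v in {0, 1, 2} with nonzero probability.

P(U=1) = 1/7, P(U=2) = 6/7

Enumerate traces; 12 have nonzero weight after conditioning:
  (Z=0, Y=0, U=2, W=0, X=0, V=0) weight 1/144
  (Z=0, Y=0, U=2, W=0, X=0, V=1) weight 1/144
  (Z=0, Y=0, U=2, W=1, X=0, V=0) weight 1/72
  (Z=0, Y=0, U=2, W=1, X=0, V=1) weight 1/72
  (Z=0, Y=0, U=2, W=2, X=0, V=0) weight 1/96
  (Z=0, Y=0, U=2, W=2, X=0, V=1) weight 1/96
  (Z=0, Y=1, U=1, W=0, X=1, V=0) weight 1/864
  (Z=0, Y=1, U=1, W=0, X=1, V=1) weight 1/864
  … 4 more
Group by U:
  weight(U=1) = 1/96
  weight(U=2) = 1/16
Total weight = 1/96 + 1/16 = 7/96
P(U=1 | obs) = 1/96 / 7/96 = 1/7
P(U=2 | obs) = 1/16 / 7/96 = 6/7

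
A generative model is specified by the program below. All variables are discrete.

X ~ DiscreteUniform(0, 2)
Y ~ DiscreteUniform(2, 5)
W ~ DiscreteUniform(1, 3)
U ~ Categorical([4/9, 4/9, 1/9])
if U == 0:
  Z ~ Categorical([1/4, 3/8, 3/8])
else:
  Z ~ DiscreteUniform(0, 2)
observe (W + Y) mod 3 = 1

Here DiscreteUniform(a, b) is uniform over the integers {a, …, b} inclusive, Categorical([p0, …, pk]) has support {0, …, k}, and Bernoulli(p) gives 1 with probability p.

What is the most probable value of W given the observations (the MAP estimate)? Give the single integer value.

Enumerate traces; 108 have nonzero weight after conditioning:
  (X=0, Y=2, W=2, U=0, Z=0) weight 1/324
  (X=0, Y=2, W=2, U=0, Z=1) weight 1/216
  (X=0, Y=2, W=2, U=0, Z=2) weight 1/216
  (X=0, Y=2, W=2, U=1, Z=0) weight 1/243
  (X=0, Y=2, W=2, U=1, Z=1) weight 1/243
  (X=0, Y=2, W=2, U=1, Z=2) weight 1/243
  (X=0, Y=2, W=2, U=2, Z=0) weight 1/972
  (X=0, Y=2, W=2, U=2, Z=1) weight 1/972
  (X=0, Y=3, W=1, U=0, Z=0) weight 1/324
  (X=0, Y=4, W=3, U=0, Z=0) weight 1/324
  … 98 more
Group by W:
  weight(W=1) = 1/12
  weight(W=2) = 1/6
  weight(W=3) = 1/12
Total weight = 1/12 + 1/6 + 1/12 = 1/3
P(W=1 | obs) = 1/12 / 1/3 = 1/4
P(W=2 | obs) = 1/6 / 1/3 = 1/2
P(W=3 | obs) = 1/12 / 1/3 = 1/4
argmax = 2

argmax_v P(W = v | obs) = 2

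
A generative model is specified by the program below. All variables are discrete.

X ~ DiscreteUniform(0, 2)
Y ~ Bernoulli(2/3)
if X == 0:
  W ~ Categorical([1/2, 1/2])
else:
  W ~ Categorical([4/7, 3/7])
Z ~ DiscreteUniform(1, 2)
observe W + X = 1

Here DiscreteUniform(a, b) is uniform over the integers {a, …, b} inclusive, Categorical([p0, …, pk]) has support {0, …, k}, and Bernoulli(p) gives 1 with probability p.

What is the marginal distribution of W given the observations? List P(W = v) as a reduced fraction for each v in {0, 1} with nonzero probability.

Enumerate traces; 8 have nonzero weight after conditioning:
  (X=0, Y=0, W=1, Z=1) weight 1/36
  (X=0, Y=0, W=1, Z=2) weight 1/36
  (X=0, Y=1, W=1, Z=1) weight 1/18
  (X=0, Y=1, W=1, Z=2) weight 1/18
  (X=1, Y=0, W=0, Z=1) weight 2/63
  (X=1, Y=0, W=0, Z=2) weight 2/63
  (X=1, Y=1, W=0, Z=1) weight 4/63
  (X=1, Y=1, W=0, Z=2) weight 4/63
Group by W:
  weight(W=0) = 4/21
  weight(W=1) = 1/6
Total weight = 4/21 + 1/6 = 5/14
P(W=0 | obs) = 4/21 / 5/14 = 8/15
P(W=1 | obs) = 1/6 / 5/14 = 7/15

P(W=0) = 8/15, P(W=1) = 7/15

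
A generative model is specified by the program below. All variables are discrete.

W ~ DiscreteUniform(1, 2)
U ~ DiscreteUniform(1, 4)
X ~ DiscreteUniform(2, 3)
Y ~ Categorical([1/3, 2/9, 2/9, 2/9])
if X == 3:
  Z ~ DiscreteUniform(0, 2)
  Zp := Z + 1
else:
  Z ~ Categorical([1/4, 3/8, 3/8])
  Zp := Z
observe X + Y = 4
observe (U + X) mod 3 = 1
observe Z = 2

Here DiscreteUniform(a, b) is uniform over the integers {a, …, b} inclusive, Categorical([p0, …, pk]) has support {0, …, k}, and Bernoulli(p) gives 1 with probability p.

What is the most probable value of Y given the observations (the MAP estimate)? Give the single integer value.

argmax_v P(Y = v | obs) = 1

Enumerate traces; 6 have nonzero weight after conditioning:
  (W=1, U=1, X=3, Y=1, Z=2) weight 1/216
  (W=1, U=2, X=2, Y=2, Z=2) weight 1/192
  (W=1, U=4, X=3, Y=1, Z=2) weight 1/216
  (W=2, U=1, X=3, Y=1, Z=2) weight 1/216
  (W=2, U=2, X=2, Y=2, Z=2) weight 1/192
  (W=2, U=4, X=3, Y=1, Z=2) weight 1/216
Group by Y:
  weight(Y=1) = 1/54
  weight(Y=2) = 1/96
Total weight = 1/54 + 1/96 = 25/864
P(Y=1 | obs) = 1/54 / 25/864 = 16/25
P(Y=2 | obs) = 1/96 / 25/864 = 9/25
argmax = 1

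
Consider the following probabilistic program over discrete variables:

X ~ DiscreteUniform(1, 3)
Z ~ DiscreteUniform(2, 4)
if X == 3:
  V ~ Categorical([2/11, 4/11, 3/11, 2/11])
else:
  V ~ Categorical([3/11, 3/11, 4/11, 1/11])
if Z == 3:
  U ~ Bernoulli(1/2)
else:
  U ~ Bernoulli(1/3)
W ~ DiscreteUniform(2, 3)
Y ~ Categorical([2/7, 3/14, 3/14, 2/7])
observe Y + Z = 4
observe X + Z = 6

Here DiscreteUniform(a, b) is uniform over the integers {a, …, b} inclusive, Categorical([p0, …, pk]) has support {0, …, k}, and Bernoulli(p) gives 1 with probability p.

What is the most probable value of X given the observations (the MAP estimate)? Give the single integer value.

argmax_v P(X = v | obs) = 2

Enumerate traces; 32 have nonzero weight after conditioning:
  (X=2, Z=4, V=0, U=0, W=2, Y=0) weight 2/693
  (X=2, Z=4, V=0, U=0, W=3, Y=0) weight 2/693
  (X=2, Z=4, V=0, U=1, W=2, Y=0) weight 1/693
  (X=2, Z=4, V=0, U=1, W=3, Y=0) weight 1/693
  (X=2, Z=4, V=1, U=0, W=2, Y=0) weight 2/693
  (X=2, Z=4, V=1, U=0, W=3, Y=0) weight 2/693
  (X=2, Z=4, V=1, U=1, W=2, Y=0) weight 1/693
  (X=2, Z=4, V=1, U=1, W=3, Y=0) weight 1/693
  (X=3, Z=3, V=0, U=0, W=2, Y=1) weight 1/924
  … 23 more
Group by X:
  weight(X=2) = 2/63
  weight(X=3) = 1/42
Total weight = 2/63 + 1/42 = 1/18
P(X=2 | obs) = 2/63 / 1/18 = 4/7
P(X=3 | obs) = 1/42 / 1/18 = 3/7
argmax = 2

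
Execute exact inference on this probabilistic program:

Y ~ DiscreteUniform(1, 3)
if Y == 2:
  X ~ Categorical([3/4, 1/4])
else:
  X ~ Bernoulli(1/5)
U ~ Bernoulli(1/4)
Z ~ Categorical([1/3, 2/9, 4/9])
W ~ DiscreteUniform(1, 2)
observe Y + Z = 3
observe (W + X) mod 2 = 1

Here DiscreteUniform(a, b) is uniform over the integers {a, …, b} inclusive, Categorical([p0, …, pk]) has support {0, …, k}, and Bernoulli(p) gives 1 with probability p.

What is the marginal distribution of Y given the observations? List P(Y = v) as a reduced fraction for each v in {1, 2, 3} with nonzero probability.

Enumerate traces; 12 have nonzero weight after conditioning:
  (Y=1, X=0, U=0, Z=2, W=1) weight 2/45
  (Y=1, X=0, U=1, Z=2, W=1) weight 2/135
  (Y=1, X=1, U=0, Z=2, W=2) weight 1/90
  (Y=1, X=1, U=1, Z=2, W=2) weight 1/270
  (Y=2, X=0, U=0, Z=1, W=1) weight 1/48
  (Y=2, X=0, U=1, Z=1, W=1) weight 1/144
  (Y=2, X=1, U=0, Z=1, W=2) weight 1/144
  (Y=2, X=1, U=1, Z=1, W=2) weight 1/432
  (Y=3, X=0, U=0, Z=0, W=1) weight 1/30
  … 3 more
Group by Y:
  weight(Y=1) = 2/27
  weight(Y=2) = 1/27
  weight(Y=3) = 1/18
Total weight = 2/27 + 1/27 + 1/18 = 1/6
P(Y=1 | obs) = 2/27 / 1/6 = 4/9
P(Y=2 | obs) = 1/27 / 1/6 = 2/9
P(Y=3 | obs) = 1/18 / 1/6 = 1/3

P(Y=1) = 4/9, P(Y=2) = 2/9, P(Y=3) = 1/3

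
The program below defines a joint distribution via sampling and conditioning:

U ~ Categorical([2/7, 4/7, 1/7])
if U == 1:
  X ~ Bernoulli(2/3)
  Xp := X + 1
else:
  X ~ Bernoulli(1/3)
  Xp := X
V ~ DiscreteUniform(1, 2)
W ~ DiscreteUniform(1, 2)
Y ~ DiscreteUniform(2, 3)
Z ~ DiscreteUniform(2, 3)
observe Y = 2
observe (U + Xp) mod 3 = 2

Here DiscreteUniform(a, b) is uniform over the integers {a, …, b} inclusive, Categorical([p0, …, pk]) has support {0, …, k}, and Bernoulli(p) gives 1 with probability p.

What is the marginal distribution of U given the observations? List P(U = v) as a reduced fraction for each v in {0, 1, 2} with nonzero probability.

P(U=1) = 2/3, P(U=2) = 1/3

Enumerate traces; 16 have nonzero weight after conditioning:
  (U=1, X=0, V=1, W=1, Y=2, Z=2) weight 1/84
  (U=1, X=0, V=1, W=1, Y=2, Z=3) weight 1/84
  (U=1, X=0, V=1, W=2, Y=2, Z=2) weight 1/84
  (U=1, X=0, V=1, W=2, Y=2, Z=3) weight 1/84
  (U=1, X=0, V=2, W=1, Y=2, Z=2) weight 1/84
  (U=1, X=0, V=2, W=1, Y=2, Z=3) weight 1/84
  (U=1, X=0, V=2, W=2, Y=2, Z=2) weight 1/84
  (U=1, X=0, V=2, W=2, Y=2, Z=3) weight 1/84
  (U=2, X=0, V=1, W=1, Y=2, Z=2) weight 1/168
  … 7 more
Group by U:
  weight(U=1) = 2/21
  weight(U=2) = 1/21
Total weight = 2/21 + 1/21 = 1/7
P(U=1 | obs) = 2/21 / 1/7 = 2/3
P(U=2 | obs) = 1/21 / 1/7 = 1/3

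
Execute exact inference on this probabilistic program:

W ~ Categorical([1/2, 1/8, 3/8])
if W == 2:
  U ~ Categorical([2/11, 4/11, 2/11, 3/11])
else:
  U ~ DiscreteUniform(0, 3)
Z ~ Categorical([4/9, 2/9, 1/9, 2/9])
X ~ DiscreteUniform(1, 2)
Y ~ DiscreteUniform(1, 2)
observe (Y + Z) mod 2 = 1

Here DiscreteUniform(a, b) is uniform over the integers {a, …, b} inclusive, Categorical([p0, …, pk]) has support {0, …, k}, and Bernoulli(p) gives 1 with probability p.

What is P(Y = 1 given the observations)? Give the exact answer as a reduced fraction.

Enumerate traces; 96 have nonzero weight after conditioning:
  (W=0, U=0, Z=0, X=1, Y=1) weight 1/72
  (W=0, U=0, Z=0, X=2, Y=1) weight 1/72
  (W=0, U=0, Z=1, X=1, Y=2) weight 1/144
  (W=0, U=0, Z=1, X=2, Y=2) weight 1/144
  (W=0, U=0, Z=2, X=1, Y=1) weight 1/288
  (W=0, U=0, Z=2, X=2, Y=1) weight 1/288
  (W=0, U=0, Z=3, X=1, Y=2) weight 1/144
  (W=0, U=0, Z=3, X=2, Y=2) weight 1/144
  … 88 more
Group by Y:
  weight(Y=1) = 5/18
  weight(Y=2) = 2/9
Total weight = 5/18 + 2/9 = 1/2
P(Y=1 | obs) = 5/18 / 1/2 = 5/9
P(Y=2 | obs) = 2/9 / 1/2 = 4/9

P(Y = 1 | obs) = 5/9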